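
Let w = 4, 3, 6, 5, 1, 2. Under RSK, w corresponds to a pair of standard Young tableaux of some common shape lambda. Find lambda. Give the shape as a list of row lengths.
[2, 2, 2]

Row-insert each entry into an empty tableau.

After inserting 4: P = [[4]].
After inserting 3: P = [[3], [4]].
After inserting 6: P = [[3, 6], [4]].
After inserting 5: P = [[3, 5], [4, 6]].
After inserting 1: P = [[1, 5], [3, 6], [4]].
After inserting 2: P = [[1, 2], [3, 5], [4, 6]].

The final insertion tableau P = [[1, 2], [3, 5], [4, 6]] has shape [2, 2, 2].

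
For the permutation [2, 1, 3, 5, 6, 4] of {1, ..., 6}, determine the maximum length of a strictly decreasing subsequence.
2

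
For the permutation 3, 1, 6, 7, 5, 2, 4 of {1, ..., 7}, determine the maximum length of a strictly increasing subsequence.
3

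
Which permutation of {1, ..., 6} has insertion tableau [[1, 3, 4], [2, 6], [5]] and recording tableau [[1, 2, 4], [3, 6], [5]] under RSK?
2 5 3 6 1 4

Reverse the RSK construction: for i from n down to 1, find the cell of Q containing i, remove the entry at that cell from P, and reverse-bump it up through P; the value ejected from row 1 is w(i).

Step i=6: Q has 6 at row 2, column 2; remove 6 from row 2 of P and reverse-bump: 6 enters row 1 and ejects 4. So w(6) = 4. P is now [[1, 3, 6], [2], [5]].
Step i=5: Q has 5 at row 3, column 1; remove 5 from row 3 of P and reverse-bump: 5 enters row 2 and ejects 2; 2 enters row 1 and ejects 1. So w(5) = 1. P is now [[2, 3, 6], [5]].
Step i=4: Q has 4 at row 1, column 3; remove that cell from P, ejecting 6. So w(4) = 6. P is now [[2, 3], [5]].
Step i=3: Q has 3 at row 2, column 1; remove 5 from row 2 of P and reverse-bump: 5 enters row 1 and ejects 3. So w(3) = 3. P is now [[2, 5]].
Step i=2: Q has 2 at row 1, column 2; remove that cell from P, ejecting 5. So w(2) = 5. P is now [[2]].
Step i=1: Q has 1 at row 1, column 1; remove that cell from P, ejecting 2. So w(1) = 2. P is now [].

So w = 2 5 3 6 1 4.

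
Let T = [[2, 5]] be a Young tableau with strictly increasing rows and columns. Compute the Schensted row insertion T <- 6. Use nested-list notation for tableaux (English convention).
[[2, 5, 6]]

6 is larger than every entry of row 1, so it is appended to row 1. The new tableau is [[2, 5, 6]].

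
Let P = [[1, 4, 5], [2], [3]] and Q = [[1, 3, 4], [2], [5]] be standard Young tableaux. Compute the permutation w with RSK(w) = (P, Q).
Reverse the RSK construction: for i from n down to 1, find the cell of Q containing i, remove the entry at that cell from P, and reverse-bump it up through P; the value ejected from row 1 is w(i).

Step i=5: Q has 5 at row 3, column 1; remove 3 from row 3 of P and reverse-bump: 3 enters row 2 and ejects 2; 2 enters row 1 and ejects 1. So w(5) = 1. P is now [[2, 4, 5], [3]].
Step i=4: Q has 4 at row 1, column 3; remove that cell from P, ejecting 5. So w(4) = 5. P is now [[2, 4], [3]].
Step i=3: Q has 3 at row 1, column 2; remove that cell from P, ejecting 4. So w(3) = 4. P is now [[2], [3]].
Step i=2: Q has 2 at row 2, column 1; remove 3 from row 2 of P and reverse-bump: 3 enters row 1 and ejects 2. So w(2) = 2. P is now [[3]].
Step i=1: Q has 1 at row 1, column 1; remove that cell from P, ejecting 3. So w(1) = 3. P is now [].

So w = 3 2 4 5 1.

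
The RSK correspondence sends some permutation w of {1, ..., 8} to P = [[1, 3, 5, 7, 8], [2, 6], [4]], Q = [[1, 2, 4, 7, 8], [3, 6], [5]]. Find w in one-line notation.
2 4 3 6 1 5 7 8

Reverse the RSK construction: for i from n down to 1, find the cell of Q containing i, remove the entry at that cell from P, and reverse-bump it up through P; the value ejected from row 1 is w(i).

Step i=8: Q has 8 at row 1, column 5; remove that cell from P, ejecting 8. So w(8) = 8. P is now [[1, 3, 5, 7], [2, 6], [4]].
Step i=7: Q has 7 at row 1, column 4; remove that cell from P, ejecting 7. So w(7) = 7. P is now [[1, 3, 5], [2, 6], [4]].
Step i=6: Q has 6 at row 2, column 2; remove 6 from row 2 of P and reverse-bump: 6 enters row 1 and ejects 5. So w(6) = 5. P is now [[1, 3, 6], [2], [4]].
Step i=5: Q has 5 at row 3, column 1; remove 4 from row 3 of P and reverse-bump: 4 enters row 2 and ejects 2; 2 enters row 1 and ejects 1. So w(5) = 1. P is now [[2, 3, 6], [4]].
Step i=4: Q has 4 at row 1, column 3; remove that cell from P, ejecting 6. So w(4) = 6. P is now [[2, 3], [4]].
Step i=3: Q has 3 at row 2, column 1; remove 4 from row 2 of P and reverse-bump: 4 enters row 1 and ejects 3. So w(3) = 3. P is now [[2, 4]].
Step i=2: Q has 2 at row 1, column 2; remove that cell from P, ejecting 4. So w(2) = 4. P is now [[2]].
Step i=1: Q has 1 at row 1, column 1; remove that cell from P, ejecting 2. So w(1) = 2. P is now [].

So w = 2 4 3 6 1 5 7 8.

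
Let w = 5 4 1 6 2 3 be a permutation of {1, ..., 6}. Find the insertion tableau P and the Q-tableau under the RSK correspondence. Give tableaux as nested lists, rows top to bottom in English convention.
P = [[1, 2, 3], [4, 6], [5]], Q = [[1, 4, 6], [2, 5], [3]]

Insert each entry of the permutation into P by Schensted row insertion, recording in Q the position of each new cell.

Insert 5: appended to row 1. P = [[5]], Q = [[1]].
Insert 4: 4 bumps 5 from row 1; 5 starts row 2. P = [[4], [5]], Q = [[1], [2]].
Insert 1: 1 bumps 4 from row 1; 4 bumps 5 from row 2; 5 starts row 3. P = [[1], [4], [5]], Q = [[1], [2], [3]].
Insert 6: appended to row 1. P = [[1, 6], [4], [5]], Q = [[1, 4], [2], [3]].
Insert 2: 2 bumps 6 from row 1; 6 appends to row 2. P = [[1, 2], [4, 6], [5]], Q = [[1, 4], [2, 5], [3]].
Insert 3: appended to row 1. P = [[1, 2, 3], [4, 6], [5]], Q = [[1, 4, 6], [2, 5], [3]].

So P = [[1, 2, 3], [4, 6], [5]], Q = [[1, 4, 6], [2, 5], [3]].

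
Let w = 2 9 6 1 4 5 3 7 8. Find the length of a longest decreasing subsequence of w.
4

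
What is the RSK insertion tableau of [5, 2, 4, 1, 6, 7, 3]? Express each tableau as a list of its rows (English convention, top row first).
Insert 5: appended to row 1. P = [[5]].
Insert 2: 2 bumps 5 from row 1; 5 starts row 2. P = [[2], [5]].
Insert 4: appended to row 1. P = [[2, 4], [5]].
Insert 1: 1 bumps 2 from row 1; 2 bumps 5 from row 2; 5 starts row 3. P = [[1, 4], [2], [5]].
Insert 6: appended to row 1. P = [[1, 4, 6], [2], [5]].
Insert 7: appended to row 1. P = [[1, 4, 6, 7], [2], [5]].
Insert 3: 3 bumps 4 from row 1; 4 appends to row 2. P = [[1, 3, 6, 7], [2, 4], [5]].

So P = [[1, 3, 6, 7], [2, 4], [5]].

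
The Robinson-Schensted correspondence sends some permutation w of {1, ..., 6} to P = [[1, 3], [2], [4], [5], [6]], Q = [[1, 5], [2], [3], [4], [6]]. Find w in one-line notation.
6 5 4 2 3 1

Reverse the RSK construction: for i from n down to 1, find the cell of Q containing i, remove the entry at that cell from P, and reverse-bump it up through P; the value ejected from row 1 is w(i).

Step i=6: Q has 6 at row 5, column 1; remove 6 from row 5 of P and reverse-bump: 6 enters row 4 and ejects 5; 5 enters row 3 and ejects 4; 4 enters row 2 and ejects 2; 2 enters row 1 and ejects 1. So w(6) = 1. P is now [[2, 3], [4], [5], [6]].
Step i=5: Q has 5 at row 1, column 2; remove that cell from P, ejecting 3. So w(5) = 3. P is now [[2], [4], [5], [6]].
Step i=4: Q has 4 at row 4, column 1; remove 6 from row 4 of P and reverse-bump: 6 enters row 3 and ejects 5; 5 enters row 2 and ejects 4; 4 enters row 1 and ejects 2. So w(4) = 2. P is now [[4], [5], [6]].
Step i=3: Q has 3 at row 3, column 1; remove 6 from row 3 of P and reverse-bump: 6 enters row 2 and ejects 5; 5 enters row 1 and ejects 4. So w(3) = 4. P is now [[5], [6]].
Step i=2: Q has 2 at row 2, column 1; remove 6 from row 2 of P and reverse-bump: 6 enters row 1 and ejects 5. So w(2) = 5. P is now [[6]].
Step i=1: Q has 1 at row 1, column 1; remove that cell from P, ejecting 6. So w(1) = 6. P is now [].

So w = 6 5 4 2 3 1.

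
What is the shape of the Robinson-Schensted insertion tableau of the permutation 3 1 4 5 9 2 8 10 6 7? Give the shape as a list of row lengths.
[5, 4, 1]

Row-insert each entry into an empty tableau.

After inserting 3: P = [[3]].
After inserting 1: P = [[1], [3]].
After inserting 4: P = [[1, 4], [3]].
After inserting 5: P = [[1, 4, 5], [3]].
After inserting 9: P = [[1, 4, 5, 9], [3]].
After inserting 2: P = [[1, 2, 5, 9], [3, 4]].
After inserting 8: P = [[1, 2, 5, 8], [3, 4, 9]].
After inserting 10: P = [[1, 2, 5, 8, 10], [3, 4, 9]].
After inserting 6: P = [[1, 2, 5, 6, 10], [3, 4, 8], [9]].
After inserting 7: P = [[1, 2, 5, 6, 7], [3, 4, 8, 10], [9]].

The final insertion tableau P = [[1, 2, 5, 6, 7], [3, 4, 8, 10], [9]] has shape [5, 4, 1].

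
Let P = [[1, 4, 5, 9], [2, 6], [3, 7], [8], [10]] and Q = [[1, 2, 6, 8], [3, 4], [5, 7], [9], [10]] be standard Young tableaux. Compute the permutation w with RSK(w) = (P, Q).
Reverse the RSK construction: for i from n down to 1, find the cell of Q containing i, remove the entry at that cell from P, and reverse-bump it up through P; the value ejected from row 1 is w(i).

Step i=10: Q has 10 at row 5, column 1; remove 10 from row 5 of P and reverse-bump: 10 enters row 4 and ejects 8; 8 enters row 3 and ejects 7; 7 enters row 2 and ejects 6; 6 enters row 1 and ejects 5. So w(10) = 5. P is now [[1, 4, 6, 9], [2, 7], [3, 8], [10]].
Step i=9: Q has 9 at row 4, column 1; remove 10 from row 4 of P and reverse-bump: 10 enters row 3 and ejects 8; 8 enters row 2 and ejects 7; 7 enters row 1 and ejects 6. So w(9) = 6. P is now [[1, 4, 7, 9], [2, 8], [3, 10]].
Step i=8: Q has 8 at row 1, column 4; remove that cell from P, ejecting 9. So w(8) = 9. P is now [[1, 4, 7], [2, 8], [3, 10]].
Step i=7: Q has 7 at row 3, column 2; remove 10 from row 3 of P and reverse-bump: 10 enters row 2 and ejects 8; 8 enters row 1 and ejects 7. So w(7) = 7. P is now [[1, 4, 8], [2, 10], [3]].
Step i=6: Q has 6 at row 1, column 3; remove that cell from P, ejecting 8. So w(6) = 8. P is now [[1, 4], [2, 10], [3]].
Step i=5: Q has 5 at row 3, column 1; remove 3 from row 3 of P and reverse-bump: 3 enters row 2 and ejects 2; 2 enters row 1 and ejects 1. So w(5) = 1. P is now [[2, 4], [3, 10]].
Step i=4: Q has 4 at row 2, column 2; remove 10 from row 2 of P and reverse-bump: 10 enters row 1 and ejects 4. So w(4) = 4. P is now [[2, 10], [3]].
Step i=3: Q has 3 at row 2, column 1; remove 3 from row 2 of P and reverse-bump: 3 enters row 1 and ejects 2. So w(3) = 2. P is now [[3, 10]].
Step i=2: Q has 2 at row 1, column 2; remove that cell from P, ejecting 10. So w(2) = 10. P is now [[3]].
Step i=1: Q has 1 at row 1, column 1; remove that cell from P, ejecting 3. So w(1) = 3. P is now [].

So w = 3 10 2 4 1 8 7 9 6 5.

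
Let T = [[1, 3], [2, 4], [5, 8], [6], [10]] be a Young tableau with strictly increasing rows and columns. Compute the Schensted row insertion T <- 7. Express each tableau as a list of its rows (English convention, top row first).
7 is larger than every entry of row 1, so it is appended to row 1. The new tableau is [[1, 3, 7], [2, 4], [5, 8], [6], [10]].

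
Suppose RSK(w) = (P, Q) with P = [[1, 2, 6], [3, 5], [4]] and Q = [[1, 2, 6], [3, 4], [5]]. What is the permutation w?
Reverse RSK: for i = n, n-1, ..., 1, locate i in Q, remove the corresponding corner cell from P, and reverse-bump its entry up through P; the value ejected from row 1 is w(i).

So w = 4 5 1 3 2 6.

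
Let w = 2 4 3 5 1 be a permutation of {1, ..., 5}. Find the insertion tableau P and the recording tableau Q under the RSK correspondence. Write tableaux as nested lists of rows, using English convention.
Insert each entry of the permutation into P by Schensted row insertion, recording in Q the position of each new cell.

Insert 2: appended to row 1. P = [[2]], Q = [[1]].
Insert 4: appended to row 1. P = [[2, 4]], Q = [[1, 2]].
Insert 3: 3 bumps 4 from row 1; 4 starts row 2. P = [[2, 3], [4]], Q = [[1, 2], [3]].
Insert 5: appended to row 1. P = [[2, 3, 5], [4]], Q = [[1, 2, 4], [3]].
Insert 1: 1 bumps 2 from row 1; 2 bumps 4 from row 2; 4 starts row 3. P = [[1, 3, 5], [2], [4]], Q = [[1, 2, 4], [3], [5]].

So P = [[1, 3, 5], [2], [4]], Q = [[1, 2, 4], [3], [5]].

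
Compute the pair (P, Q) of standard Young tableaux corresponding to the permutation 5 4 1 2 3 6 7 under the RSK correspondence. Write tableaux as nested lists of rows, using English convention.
P = [[1, 2, 3, 6, 7], [4], [5]], Q = [[1, 4, 5, 6, 7], [2], [3]]

Insert each entry of the permutation into P by Schensted row insertion, recording in Q the position of each new cell.

Insert 5: appended to row 1. P = [[5]].
Insert 4: 4 bumps 5 from row 1; 5 starts row 2. P = [[4], [5]].
Insert 1: 1 bumps 4 from row 1; 4 bumps 5 from row 2; 5 starts row 3. P = [[1], [4], [5]].
Insert 2: appended to row 1. P = [[1, 2], [4], [5]].
Insert 3: appended to row 1. P = [[1, 2, 3], [4], [5]].
Insert 6: appended to row 1. P = [[1, 2, 3, 6], [4], [5]].
Insert 7: appended to row 1. P = [[1, 2, 3, 6, 7], [4], [5]].

So P = [[1, 2, 3, 6, 7], [4], [5]], Q = [[1, 4, 5, 6, 7], [2], [3]].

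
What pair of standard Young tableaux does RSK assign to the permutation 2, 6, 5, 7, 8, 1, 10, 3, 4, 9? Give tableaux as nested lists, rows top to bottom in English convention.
P = [[1, 3, 4, 8, 9], [2, 5, 7, 10], [6]], Q = [[1, 2, 4, 5, 7], [3, 8, 9, 10], [6]]

Insert each entry of the permutation into P by Schensted row insertion, recording in Q the position of each new cell.

Insert 2: appended to row 1. P = [[2]].
Insert 6: appended to row 1. P = [[2, 6]].
Insert 5: 5 bumps 6 from row 1; 6 starts row 2. P = [[2, 5], [6]].
Insert 7: appended to row 1. P = [[2, 5, 7], [6]].
Insert 8: appended to row 1. P = [[2, 5, 7, 8], [6]].
Insert 1: 1 bumps 2 from row 1; 2 bumps 6 from row 2; 6 starts row 3. P = [[1, 5, 7, 8], [2], [6]].
Insert 10: appended to row 1. P = [[1, 5, 7, 8, 10], [2], [6]].
Insert 3: 3 bumps 5 from row 1; 5 appends to row 2. P = [[1, 3, 7, 8, 10], [2, 5], [6]].
Insert 4: 4 bumps 7 from row 1; 7 appends to row 2. P = [[1, 3, 4, 8, 10], [2, 5, 7], [6]].
Insert 9: 9 bumps 10 from row 1; 10 appends to row 2. P = [[1, 3, 4, 8, 9], [2, 5, 7, 10], [6]].

So P = [[1, 3, 4, 8, 9], [2, 5, 7, 10], [6]], Q = [[1, 2, 4, 5, 7], [3, 8, 9, 10], [6]].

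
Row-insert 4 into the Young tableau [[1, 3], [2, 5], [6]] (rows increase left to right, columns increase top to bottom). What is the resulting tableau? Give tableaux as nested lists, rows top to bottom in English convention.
[[1, 3, 4], [2, 5], [6]]

4 is larger than every entry of row 1, so it is appended to row 1. The new tableau is [[1, 3, 4], [2, 5], [6]].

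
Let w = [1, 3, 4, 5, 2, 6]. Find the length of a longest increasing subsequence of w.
5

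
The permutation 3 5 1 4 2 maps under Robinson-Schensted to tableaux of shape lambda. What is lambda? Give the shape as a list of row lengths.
Row-insert each entry into an empty tableau.

After inserting 3: P = [[3]].
After inserting 5: P = [[3, 5]].
After inserting 1: P = [[1, 5], [3]].
After inserting 4: P = [[1, 4], [3, 5]].
After inserting 2: P = [[1, 2], [3, 4], [5]].

The final insertion tableau P = [[1, 2], [3, 4], [5]] has shape [2, 2, 1].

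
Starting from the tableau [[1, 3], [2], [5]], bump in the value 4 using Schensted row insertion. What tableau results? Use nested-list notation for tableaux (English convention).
[[1, 3, 4], [2], [5]]

4 is larger than every entry of row 1, so it is appended to row 1. The new tableau is [[1, 3, 4], [2], [5]].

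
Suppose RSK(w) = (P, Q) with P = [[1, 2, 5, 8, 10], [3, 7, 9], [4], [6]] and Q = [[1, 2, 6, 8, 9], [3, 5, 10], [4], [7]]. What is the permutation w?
6 7 4 1 3 5 2 9 10 8

Reverse the RSK construction: for i from n down to 1, find the cell of Q containing i, remove the entry at that cell from P, and reverse-bump it up through P; the value ejected from row 1 is w(i).

Step i=10: Q has 10 at row 2, column 3; remove 9 from row 2 of P and reverse-bump: 9 enters row 1 and ejects 8. So w(10) = 8. P is now [[1, 2, 5, 9, 10], [3, 7], [4], [6]].
Step i=9: Q has 9 at row 1, column 5; remove that cell from P, ejecting 10. So w(9) = 10. P is now [[1, 2, 5, 9], [3, 7], [4], [6]].
Step i=8: Q has 8 at row 1, column 4; remove that cell from P, ejecting 9. So w(8) = 9. P is now [[1, 2, 5], [3, 7], [4], [6]].
Step i=7: Q has 7 at row 4, column 1; remove 6 from row 4 of P and reverse-bump: 6 enters row 3 and ejects 4; 4 enters row 2 and ejects 3; 3 enters row 1 and ejects 2. So w(7) = 2. P is now [[1, 3, 5], [4, 7], [6]].
Step i=6: Q has 6 at row 1, column 3; remove that cell from P, ejecting 5. So w(6) = 5. P is now [[1, 3], [4, 7], [6]].
Step i=5: Q has 5 at row 2, column 2; remove 7 from row 2 of P and reverse-bump: 7 enters row 1 and ejects 3. So w(5) = 3. P is now [[1, 7], [4], [6]].
Step i=4: Q has 4 at row 3, column 1; remove 6 from row 3 of P and reverse-bump: 6 enters row 2 and ejects 4; 4 enters row 1 and ejects 1. So w(4) = 1. P is now [[4, 7], [6]].
Step i=3: Q has 3 at row 2, column 1; remove 6 from row 2 of P and reverse-bump: 6 enters row 1 and ejects 4. So w(3) = 4. P is now [[6, 7]].
Step i=2: Q has 2 at row 1, column 2; remove that cell from P, ejecting 7. So w(2) = 7. P is now [[6]].
Step i=1: Q has 1 at row 1, column 1; remove that cell from P, ejecting 6. So w(1) = 6. P is now [].

So w = 6 7 4 1 3 5 2 9 10 8.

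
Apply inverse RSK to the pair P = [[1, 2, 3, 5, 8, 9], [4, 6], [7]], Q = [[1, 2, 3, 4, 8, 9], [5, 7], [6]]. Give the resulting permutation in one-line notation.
Reverse the RSK construction: for i from n down to 1, find the cell of Q containing i, remove the entry at that cell from P, and reverse-bump it up through P; the value ejected from row 1 is w(i).

Step i=9: Q has 9 at row 1, column 6; remove that cell from P, ejecting 9. So w(9) = 9. P is now [[1, 2, 3, 5, 8], [4, 6], [7]].
Step i=8: Q has 8 at row 1, column 5; remove that cell from P, ejecting 8. So w(8) = 8. P is now [[1, 2, 3, 5], [4, 6], [7]].
Step i=7: Q has 7 at row 2, column 2; remove 6 from row 2 of P and reverse-bump: 6 enters row 1 and ejects 5. So w(7) = 5. P is now [[1, 2, 3, 6], [4], [7]].
Step i=6: Q has 6 at row 3, column 1; remove 7 from row 3 of P and reverse-bump: 7 enters row 2 and ejects 4; 4 enters row 1 and ejects 3. So w(6) = 3. P is now [[1, 2, 4, 6], [7]].
Step i=5: Q has 5 at row 2, column 1; remove 7 from row 2 of P and reverse-bump: 7 enters row 1 and ejects 6. So w(5) = 6. P is now [[1, 2, 4, 7]].
Step i=4: Q has 4 at row 1, column 4; remove that cell from P, ejecting 7. So w(4) = 7. P is now [[1, 2, 4]].
Step i=3: Q has 3 at row 1, column 3; remove that cell from P, ejecting 4. So w(3) = 4. P is now [[1, 2]].
Step i=2: Q has 2 at row 1, column 2; remove that cell from P, ejecting 2. So w(2) = 2. P is now [[1]].
Step i=1: Q has 1 at row 1, column 1; remove that cell from P, ejecting 1. So w(1) = 1. P is now [].

So w = 1 2 4 7 6 3 5 8 9.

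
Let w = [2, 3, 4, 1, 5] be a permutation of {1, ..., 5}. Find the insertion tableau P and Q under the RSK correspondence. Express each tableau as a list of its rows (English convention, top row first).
P = [[1, 3, 4, 5], [2]], Q = [[1, 2, 3, 5], [4]]

Insert each entry of the permutation into P by Schensted row insertion, recording in Q the position of each new cell.

Insert 2: appended to row 1. P = [[2]].
Insert 3: appended to row 1. P = [[2, 3]].
Insert 4: appended to row 1. P = [[2, 3, 4]].
Insert 1: 1 bumps 2 from row 1; 2 starts row 2. P = [[1, 3, 4], [2]].
Insert 5: appended to row 1. P = [[1, 3, 4, 5], [2]].

So P = [[1, 3, 4, 5], [2]], Q = [[1, 2, 3, 5], [4]].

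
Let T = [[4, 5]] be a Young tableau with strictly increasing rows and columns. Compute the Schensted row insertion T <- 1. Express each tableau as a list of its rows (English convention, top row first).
[[1, 5], [4]]

In row 1, 1 replaces 4 (the leftmost entry greater than 1); 4 is bumped to row 2. 4 starts a new row 2. The new tableau is [[1, 5], [4]].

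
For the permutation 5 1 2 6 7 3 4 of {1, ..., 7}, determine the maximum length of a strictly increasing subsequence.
4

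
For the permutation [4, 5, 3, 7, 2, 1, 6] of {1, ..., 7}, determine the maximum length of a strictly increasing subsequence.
3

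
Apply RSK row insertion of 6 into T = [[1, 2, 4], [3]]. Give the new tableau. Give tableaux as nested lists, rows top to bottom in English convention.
[[1, 2, 4, 6], [3]]

6 is larger than every entry of row 1, so it is appended to row 1. The new tableau is [[1, 2, 4, 6], [3]].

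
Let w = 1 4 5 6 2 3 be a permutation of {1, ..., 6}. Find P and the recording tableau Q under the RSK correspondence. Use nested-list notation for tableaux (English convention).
Insert each entry of the permutation into P by Schensted row insertion, recording in Q the position of each new cell.

Insert 1: appended to row 1. P = [[1]], Q = [[1]].
Insert 4: appended to row 1. P = [[1, 4]], Q = [[1, 2]].
Insert 5: appended to row 1. P = [[1, 4, 5]], Q = [[1, 2, 3]].
Insert 6: appended to row 1. P = [[1, 4, 5, 6]], Q = [[1, 2, 3, 4]].
Insert 2: 2 bumps 4 from row 1; 4 starts row 2. P = [[1, 2, 5, 6], [4]], Q = [[1, 2, 3, 4], [5]].
Insert 3: 3 bumps 5 from row 1; 5 appends to row 2. P = [[1, 2, 3, 6], [4, 5]], Q = [[1, 2, 3, 4], [5, 6]].

So P = [[1, 2, 3, 6], [4, 5]], Q = [[1, 2, 3, 4], [5, 6]].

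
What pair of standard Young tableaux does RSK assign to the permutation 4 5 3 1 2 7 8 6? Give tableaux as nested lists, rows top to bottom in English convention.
Insert each entry of the permutation into P by Schensted row insertion, recording in Q the position of each new cell.

Insert 4: appended to row 1. P = [[4]], Q = [[1]].
Insert 5: appended to row 1. P = [[4, 5]], Q = [[1, 2]].
Insert 3: 3 bumps 4 from row 1; 4 starts row 2. P = [[3, 5], [4]], Q = [[1, 2], [3]].
Insert 1: 1 bumps 3 from row 1; 3 bumps 4 from row 2; 4 starts row 3. P = [[1, 5], [3], [4]], Q = [[1, 2], [3], [4]].
Insert 2: 2 bumps 5 from row 1; 5 appends to row 2. P = [[1, 2], [3, 5], [4]], Q = [[1, 2], [3, 5], [4]].
Insert 7: appended to row 1. P = [[1, 2, 7], [3, 5], [4]], Q = [[1, 2, 6], [3, 5], [4]].
Insert 8: appended to row 1. P = [[1, 2, 7, 8], [3, 5], [4]], Q = [[1, 2, 6, 7], [3, 5], [4]].
Insert 6: 6 bumps 7 from row 1; 7 appends to row 2. P = [[1, 2, 6, 8], [3, 5, 7], [4]], Q = [[1, 2, 6, 7], [3, 5, 8], [4]].

So P = [[1, 2, 6, 8], [3, 5, 7], [4]], Q = [[1, 2, 6, 7], [3, 5, 8], [4]].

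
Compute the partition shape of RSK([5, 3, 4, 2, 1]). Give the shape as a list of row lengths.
Row-insert each entry into an empty tableau.

After inserting 5: P = [[5]].
After inserting 3: P = [[3], [5]].
After inserting 4: P = [[3, 4], [5]].
After inserting 2: P = [[2, 4], [3], [5]].
After inserting 1: P = [[1, 4], [2], [3], [5]].

The final insertion tableau P = [[1, 4], [2], [3], [5]] has shape [2, 1, 1, 1].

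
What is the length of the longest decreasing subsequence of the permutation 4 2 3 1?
3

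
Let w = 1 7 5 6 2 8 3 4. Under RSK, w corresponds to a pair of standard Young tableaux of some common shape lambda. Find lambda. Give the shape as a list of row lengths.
[4, 3, 1]

Row-insert each entry into an empty tableau.

After inserting 1: P = [[1]].
After inserting 7: P = [[1, 7]].
After inserting 5: P = [[1, 5], [7]].
After inserting 6: P = [[1, 5, 6], [7]].
After inserting 2: P = [[1, 2, 6], [5], [7]].
After inserting 8: P = [[1, 2, 6, 8], [5], [7]].
After inserting 3: P = [[1, 2, 3, 8], [5, 6], [7]].
After inserting 4: P = [[1, 2, 3, 4], [5, 6, 8], [7]].

The final insertion tableau P = [[1, 2, 3, 4], [5, 6, 8], [7]] has shape [4, 3, 1].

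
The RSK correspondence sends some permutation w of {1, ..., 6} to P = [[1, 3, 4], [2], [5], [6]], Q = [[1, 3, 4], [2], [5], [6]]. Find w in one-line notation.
Reverse the RSK construction: for i from n down to 1, find the cell of Q containing i, remove the entry at that cell from P, and reverse-bump it up through P; the value ejected from row 1 is w(i).

Step i=6: Q has 6 at row 4, column 1; remove 6 from row 4 of P and reverse-bump: 6 enters row 3 and ejects 5; 5 enters row 2 and ejects 2; 2 enters row 1 and ejects 1. So w(6) = 1. P is now [[2, 3, 4], [5], [6]].
Step i=5: Q has 5 at row 3, column 1; remove 6 from row 3 of P and reverse-bump: 6 enters row 2 and ejects 5; 5 enters row 1 and ejects 4. So w(5) = 4. P is now [[2, 3, 5], [6]].
Step i=4: Q has 4 at row 1, column 3; remove that cell from P, ejecting 5. So w(4) = 5. P is now [[2, 3], [6]].
Step i=3: Q has 3 at row 1, column 2; remove that cell from P, ejecting 3. So w(3) = 3. P is now [[2], [6]].
Step i=2: Q has 2 at row 2, column 1; remove 6 from row 2 of P and reverse-bump: 6 enters row 1 and ejects 2. So w(2) = 2. P is now [[6]].
Step i=1: Q has 1 at row 1, column 1; remove that cell from P, ejecting 6. So w(1) = 6. P is now [].

So w = 6 2 3 5 4 1.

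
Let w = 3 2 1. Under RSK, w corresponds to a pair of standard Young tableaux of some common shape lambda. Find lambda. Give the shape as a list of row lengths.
Row-insert each entry into an empty tableau.

After inserting 3: P = [[3]].
After inserting 2: P = [[2], [3]].
After inserting 1: P = [[1], [2], [3]].

The final insertion tableau P = [[1], [2], [3]] has shape [1, 1, 1].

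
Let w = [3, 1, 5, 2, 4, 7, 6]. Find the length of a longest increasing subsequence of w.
4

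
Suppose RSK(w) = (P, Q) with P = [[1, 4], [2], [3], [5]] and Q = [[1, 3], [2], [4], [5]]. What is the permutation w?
5 3 4 2 1

Reverse the RSK construction: for i from n down to 1, find the cell of Q containing i, remove the entry at that cell from P, and reverse-bump it up through P; the value ejected from row 1 is w(i).

Step i=5: Q has 5 at row 4, column 1; remove 5 from row 4 of P and reverse-bump: 5 enters row 3 and ejects 3; 3 enters row 2 and ejects 2; 2 enters row 1 and ejects 1. So w(5) = 1. P is now [[2, 4], [3], [5]].
Step i=4: Q has 4 at row 3, column 1; remove 5 from row 3 of P and reverse-bump: 5 enters row 2 and ejects 3; 3 enters row 1 and ejects 2. So w(4) = 2. P is now [[3, 4], [5]].
Step i=3: Q has 3 at row 1, column 2; remove that cell from P, ejecting 4. So w(3) = 4. P is now [[3], [5]].
Step i=2: Q has 2 at row 2, column 1; remove 5 from row 2 of P and reverse-bump: 5 enters row 1 and ejects 3. So w(2) = 3. P is now [[5]].
Step i=1: Q has 1 at row 1, column 1; remove that cell from P, ejecting 5. So w(1) = 5. P is now [].

So w = 5 3 4 2 1.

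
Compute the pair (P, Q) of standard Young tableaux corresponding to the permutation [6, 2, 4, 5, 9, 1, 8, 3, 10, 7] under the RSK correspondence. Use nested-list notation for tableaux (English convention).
P = [[1, 3, 5, 7, 10], [2, 4, 8], [6, 9]], Q = [[1, 3, 4, 5, 9], [2, 7, 10], [6, 8]]

Insert each entry of the permutation into P by Schensted row insertion, recording in Q the position of each new cell.

Insert 6: appended to row 1. P = [[6]].
Insert 2: 2 bumps 6 from row 1; 6 starts row 2. P = [[2], [6]].
Insert 4: appended to row 1. P = [[2, 4], [6]].
Insert 5: appended to row 1. P = [[2, 4, 5], [6]].
Insert 9: appended to row 1. P = [[2, 4, 5, 9], [6]].
Insert 1: 1 bumps 2 from row 1; 2 bumps 6 from row 2; 6 starts row 3. P = [[1, 4, 5, 9], [2], [6]].
Insert 8: 8 bumps 9 from row 1; 9 appends to row 2. P = [[1, 4, 5, 8], [2, 9], [6]].
Insert 3: 3 bumps 4 from row 1; 4 bumps 9 from row 2; 9 appends to row 3. P = [[1, 3, 5, 8], [2, 4], [6, 9]].
Insert 10: appended to row 1. P = [[1, 3, 5, 8, 10], [2, 4], [6, 9]].
Insert 7: 7 bumps 8 from row 1; 8 appends to row 2. P = [[1, 3, 5, 7, 10], [2, 4, 8], [6, 9]].

So P = [[1, 3, 5, 7, 10], [2, 4, 8], [6, 9]], Q = [[1, 3, 4, 5, 9], [2, 7, 10], [6, 8]].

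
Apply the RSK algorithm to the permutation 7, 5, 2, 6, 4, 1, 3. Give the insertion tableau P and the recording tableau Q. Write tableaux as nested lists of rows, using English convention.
P = [[1, 3], [2, 4], [5, 6], [7]], Q = [[1, 4], [2, 5], [3, 7], [6]]

Insert each entry of the permutation into P by Schensted row insertion, recording in Q the position of each new cell.

Insert 7: appended to row 1. P = [[7]].
Insert 5: 5 bumps 7 from row 1; 7 starts row 2. P = [[5], [7]].
Insert 2: 2 bumps 5 from row 1; 5 bumps 7 from row 2; 7 starts row 3. P = [[2], [5], [7]].
Insert 6: appended to row 1. P = [[2, 6], [5], [7]].
Insert 4: 4 bumps 6 from row 1; 6 appends to row 2. P = [[2, 4], [5, 6], [7]].
Insert 1: 1 bumps 2 from row 1; 2 bumps 5 from row 2; 5 bumps 7 from row 3; 7 starts row 4. P = [[1, 4], [2, 6], [5], [7]].
Insert 3: 3 bumps 4 from row 1; 4 bumps 6 from row 2; 6 appends to row 3. P = [[1, 3], [2, 4], [5, 6], [7]].

So P = [[1, 3], [2, 4], [5, 6], [7]], Q = [[1, 4], [2, 5], [3, 7], [6]].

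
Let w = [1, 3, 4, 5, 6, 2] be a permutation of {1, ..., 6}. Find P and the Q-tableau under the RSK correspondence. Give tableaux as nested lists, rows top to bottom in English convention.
P = [[1, 2, 4, 5, 6], [3]], Q = [[1, 2, 3, 4, 5], [6]]

Insert each entry of the permutation into P by Schensted row insertion, recording in Q the position of each new cell.

After inserting 1: P = [[1]].
After inserting 3: P = [[1, 3]].
After inserting 4: P = [[1, 3, 4]].
After inserting 5: P = [[1, 3, 4, 5]].
After inserting 6: P = [[1, 3, 4, 5, 6]].
After inserting 2: P = [[1, 2, 4, 5, 6], [3]].

So P = [[1, 2, 4, 5, 6], [3]], Q = [[1, 2, 3, 4, 5], [6]].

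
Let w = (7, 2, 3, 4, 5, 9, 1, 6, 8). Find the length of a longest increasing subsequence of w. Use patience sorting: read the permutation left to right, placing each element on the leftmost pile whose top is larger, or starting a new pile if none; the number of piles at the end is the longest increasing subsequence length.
7: new pile. tops = [7]
2: onto pile 1 (replacing 7). tops = [2]
3: new pile. tops = [2, 3]
4: new pile. tops = [2, 3, 4]
5: new pile. tops = [2, 3, 4, 5]
9: new pile. tops = [2, 3, 4, 5, 9]
1: onto pile 1 (replacing 2). tops = [1, 3, 4, 5, 9]
6: onto pile 5 (replacing 9). tops = [1, 3, 4, 5, 6]
8: new pile. tops = [1, 3, 4, 5, 6, 8]

6 piles, so the longest increasing subsequence has length 6.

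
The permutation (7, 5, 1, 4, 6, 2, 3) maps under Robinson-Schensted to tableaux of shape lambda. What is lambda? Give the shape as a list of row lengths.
[3, 2, 1, 1]

Row-insert each entry into an empty tableau.

After inserting 7: P = [[7]].
After inserting 5: P = [[5], [7]].
After inserting 1: P = [[1], [5], [7]].
After inserting 4: P = [[1, 4], [5], [7]].
After inserting 6: P = [[1, 4, 6], [5], [7]].
After inserting 2: P = [[1, 2, 6], [4], [5], [7]].
After inserting 3: P = [[1, 2, 3], [4, 6], [5], [7]].

The final insertion tableau P = [[1, 2, 3], [4, 6], [5], [7]] has shape [3, 2, 1, 1].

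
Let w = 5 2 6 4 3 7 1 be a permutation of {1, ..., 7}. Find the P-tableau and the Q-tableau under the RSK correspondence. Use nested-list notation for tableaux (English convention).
Insert each entry of the permutation into P by Schensted row insertion, recording in Q the position of each new cell.

Insert 5: appended to row 1. P = [[5]].
Insert 2: 2 bumps 5 from row 1; 5 starts row 2. P = [[2], [5]].
Insert 6: appended to row 1. P = [[2, 6], [5]].
Insert 4: 4 bumps 6 from row 1; 6 appends to row 2. P = [[2, 4], [5, 6]].
Insert 3: 3 bumps 4 from row 1; 4 bumps 5 from row 2; 5 starts row 3. P = [[2, 3], [4, 6], [5]].
Insert 7: appended to row 1. P = [[2, 3, 7], [4, 6], [5]].
Insert 1: 1 bumps 2 from row 1; 2 bumps 4 from row 2; 4 bumps 5 from row 3; 5 starts row 4. P = [[1, 3, 7], [2, 6], [4], [5]].

So P = [[1, 3, 7], [2, 6], [4], [5]], Q = [[1, 3, 6], [2, 4], [5], [7]].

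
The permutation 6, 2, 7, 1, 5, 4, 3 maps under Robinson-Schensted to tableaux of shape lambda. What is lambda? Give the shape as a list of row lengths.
Row-insert each entry into an empty tableau.

After inserting 6: P = [[6]].
After inserting 2: P = [[2], [6]].
After inserting 7: P = [[2, 7], [6]].
After inserting 1: P = [[1, 7], [2], [6]].
After inserting 5: P = [[1, 5], [2, 7], [6]].
After inserting 4: P = [[1, 4], [2, 5], [6, 7]].
After inserting 3: P = [[1, 3], [2, 4], [5, 7], [6]].

The final insertion tableau P = [[1, 3], [2, 4], [5, 7], [6]] has shape [2, 2, 2, 1].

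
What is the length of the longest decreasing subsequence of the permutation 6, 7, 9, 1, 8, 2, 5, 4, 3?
5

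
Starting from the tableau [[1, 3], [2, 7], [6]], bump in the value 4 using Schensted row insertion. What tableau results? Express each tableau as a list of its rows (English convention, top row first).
[[1, 3, 4], [2, 7], [6]]

4 is larger than every entry of row 1, so it is appended to row 1. The new tableau is [[1, 3, 4], [2, 7], [6]].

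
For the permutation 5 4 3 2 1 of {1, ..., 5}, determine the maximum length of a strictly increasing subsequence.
1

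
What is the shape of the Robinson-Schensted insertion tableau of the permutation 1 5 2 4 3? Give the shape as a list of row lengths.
[3, 1, 1]

RSK row insertion gives P = [[1, 2, 3], [4], [5]], which has shape [3, 1, 1].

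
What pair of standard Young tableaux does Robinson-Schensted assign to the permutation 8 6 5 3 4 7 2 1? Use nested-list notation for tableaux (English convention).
P = [[1, 4, 7], [2], [3], [5], [6], [8]], Q = [[1, 5, 6], [2], [3], [4], [7], [8]]

Insert each entry of the permutation into P by Schensted row insertion, recording in Q the position of each new cell.

Insert 8: appended to row 1. P = [[8]].
Insert 6: 6 bumps 8 from row 1; 8 starts row 2. P = [[6], [8]].
Insert 5: 5 bumps 6 from row 1; 6 bumps 8 from row 2; 8 starts row 3. P = [[5], [6], [8]].
Insert 3: 3 bumps 5 from row 1; 5 bumps 6 from row 2; 6 bumps 8 from row 3; 8 starts row 4. P = [[3], [5], [6], [8]].
Insert 4: appended to row 1. P = [[3, 4], [5], [6], [8]].
Insert 7: appended to row 1. P = [[3, 4, 7], [5], [6], [8]].
Insert 2: 2 bumps 3 from row 1; 3 bumps 5 from row 2; 5 bumps 6 from row 3; 6 bumps 8 from row 4; 8 starts row 5. P = [[2, 4, 7], [3], [5], [6], [8]].
Insert 1: 1 bumps 2 from row 1; 2 bumps 3 from row 2; 3 bumps 5 from row 3; 5 bumps 6 from row 4; 6 bumps 8 from row 5; 8 starts row 6. P = [[1, 4, 7], [2], [3], [5], [6], [8]].

So P = [[1, 4, 7], [2], [3], [5], [6], [8]], Q = [[1, 5, 6], [2], [3], [4], [7], [8]].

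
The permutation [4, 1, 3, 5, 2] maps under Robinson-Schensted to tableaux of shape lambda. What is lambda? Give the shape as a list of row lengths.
Row-insert each entry into an empty tableau.

After inserting 4: P = [[4]].
After inserting 1: P = [[1], [4]].
After inserting 3: P = [[1, 3], [4]].
After inserting 5: P = [[1, 3, 5], [4]].
After inserting 2: P = [[1, 2, 5], [3], [4]].

The final insertion tableau P = [[1, 2, 5], [3], [4]] has shape [3, 1, 1].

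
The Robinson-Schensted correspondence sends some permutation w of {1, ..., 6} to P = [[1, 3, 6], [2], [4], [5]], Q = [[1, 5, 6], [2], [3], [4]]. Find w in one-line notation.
5 4 2 1 3 6

Reverse the RSK construction: for i from n down to 1, find the cell of Q containing i, remove the entry at that cell from P, and reverse-bump it up through P; the value ejected from row 1 is w(i).

Step i=6: Q has 6 at row 1, column 3; remove that cell from P, ejecting 6. So w(6) = 6. P is now [[1, 3], [2], [4], [5]].
Step i=5: Q has 5 at row 1, column 2; remove that cell from P, ejecting 3. So w(5) = 3. P is now [[1], [2], [4], [5]].
Step i=4: Q has 4 at row 4, column 1; remove 5 from row 4 of P and reverse-bump: 5 enters row 3 and ejects 4; 4 enters row 2 and ejects 2; 2 enters row 1 and ejects 1. So w(4) = 1. P is now [[2], [4], [5]].
Step i=3: Q has 3 at row 3, column 1; remove 5 from row 3 of P and reverse-bump: 5 enters row 2 and ejects 4; 4 enters row 1 and ejects 2. So w(3) = 2. P is now [[4], [5]].
Step i=2: Q has 2 at row 2, column 1; remove 5 from row 2 of P and reverse-bump: 5 enters row 1 and ejects 4. So w(2) = 4. P is now [[5]].
Step i=1: Q has 1 at row 1, column 1; remove that cell from P, ejecting 5. So w(1) = 5. P is now [].

So w = 5 4 2 1 3 6.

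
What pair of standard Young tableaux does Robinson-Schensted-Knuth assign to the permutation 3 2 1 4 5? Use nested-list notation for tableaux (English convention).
Insert each entry of the permutation into P by Schensted row insertion, recording in Q the position of each new cell.

Insert 3: appended to row 1. P = [[3]].
Insert 2: 2 bumps 3 from row 1; 3 starts row 2. P = [[2], [3]].
Insert 1: 1 bumps 2 from row 1; 2 bumps 3 from row 2; 3 starts row 3. P = [[1], [2], [3]].
Insert 4: appended to row 1. P = [[1, 4], [2], [3]].
Insert 5: appended to row 1. P = [[1, 4, 5], [2], [3]].

So P = [[1, 4, 5], [2], [3]], Q = [[1, 4, 5], [2], [3]].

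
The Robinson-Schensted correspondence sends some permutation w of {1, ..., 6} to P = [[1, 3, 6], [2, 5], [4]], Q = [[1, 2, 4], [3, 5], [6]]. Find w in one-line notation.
4 5 2 6 3 1

Reverse RSK: for i = n, n-1, ..., 1, locate i in Q, remove the corresponding corner cell from P, and reverse-bump its entry up through P; the value ejected from row 1 is w(i).

So w = 4 5 2 6 3 1.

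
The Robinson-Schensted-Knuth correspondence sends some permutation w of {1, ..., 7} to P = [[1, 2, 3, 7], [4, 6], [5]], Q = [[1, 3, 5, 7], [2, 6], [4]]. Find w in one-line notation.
5 1 4 2 6 3 7

Reverse the RSK construction: for i from n down to 1, find the cell of Q containing i, remove the entry at that cell from P, and reverse-bump it up through P; the value ejected from row 1 is w(i).

Step i=7: Q has 7 at row 1, column 4; remove that cell from P, ejecting 7. So w(7) = 7. P is now [[1, 2, 3], [4, 6], [5]].
Step i=6: Q has 6 at row 2, column 2; remove 6 from row 2 of P and reverse-bump: 6 enters row 1 and ejects 3. So w(6) = 3. P is now [[1, 2, 6], [4], [5]].
Step i=5: Q has 5 at row 1, column 3; remove that cell from P, ejecting 6. So w(5) = 6. P is now [[1, 2], [4], [5]].
Step i=4: Q has 4 at row 3, column 1; remove 5 from row 3 of P and reverse-bump: 5 enters row 2 and ejects 4; 4 enters row 1 and ejects 2. So w(4) = 2. P is now [[1, 4], [5]].
Step i=3: Q has 3 at row 1, column 2; remove that cell from P, ejecting 4. So w(3) = 4. P is now [[1], [5]].
Step i=2: Q has 2 at row 2, column 1; remove 5 from row 2 of P and reverse-bump: 5 enters row 1 and ejects 1. So w(2) = 1. P is now [[5]].
Step i=1: Q has 1 at row 1, column 1; remove that cell from P, ejecting 5. So w(1) = 5. P is now [].

So w = 5 1 4 2 6 3 7.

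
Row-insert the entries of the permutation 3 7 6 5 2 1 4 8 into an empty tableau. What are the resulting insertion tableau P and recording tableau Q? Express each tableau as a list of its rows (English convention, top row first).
P = [[1, 4, 8], [2, 5], [3], [6], [7]], Q = [[1, 2, 8], [3, 7], [4], [5], [6]]

Insert each entry of the permutation into P by Schensted row insertion, recording in Q the position of each new cell.

Insert 3: appended to row 1. P = [[3]].
Insert 7: appended to row 1. P = [[3, 7]].
Insert 6: 6 bumps 7 from row 1; 7 starts row 2. P = [[3, 6], [7]].
Insert 5: 5 bumps 6 from row 1; 6 bumps 7 from row 2; 7 starts row 3. P = [[3, 5], [6], [7]].
Insert 2: 2 bumps 3 from row 1; 3 bumps 6 from row 2; 6 bumps 7 from row 3; 7 starts row 4. P = [[2, 5], [3], [6], [7]].
Insert 1: 1 bumps 2 from row 1; 2 bumps 3 from row 2; 3 bumps 6 from row 3; 6 bumps 7 from row 4; 7 starts row 5. P = [[1, 5], [2], [3], [6], [7]].
Insert 4: 4 bumps 5 from row 1; 5 appends to row 2. P = [[1, 4], [2, 5], [3], [6], [7]].
Insert 8: appended to row 1. P = [[1, 4, 8], [2, 5], [3], [6], [7]].

So P = [[1, 4, 8], [2, 5], [3], [6], [7]], Q = [[1, 2, 8], [3, 7], [4], [5], [6]].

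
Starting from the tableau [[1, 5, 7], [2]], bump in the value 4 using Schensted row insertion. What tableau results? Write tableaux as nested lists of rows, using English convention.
In row 1, 4 replaces 5 (the leftmost entry greater than 4); 5 is bumped to row 2. 5 is appended to row 2. The new tableau is [[1, 4, 7], [2, 5]].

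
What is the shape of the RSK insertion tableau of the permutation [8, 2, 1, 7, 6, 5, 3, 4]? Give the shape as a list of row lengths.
[3, 2, 1, 1, 1]

Row-insert each entry into an empty tableau.

After inserting 8: P = [[8]].
After inserting 2: P = [[2], [8]].
After inserting 1: P = [[1], [2], [8]].
After inserting 7: P = [[1, 7], [2], [8]].
After inserting 6: P = [[1, 6], [2, 7], [8]].
After inserting 5: P = [[1, 5], [2, 6], [7], [8]].
After inserting 3: P = [[1, 3], [2, 5], [6], [7], [8]].
After inserting 4: P = [[1, 3, 4], [2, 5], [6], [7], [8]].

The final insertion tableau P = [[1, 3, 4], [2, 5], [6], [7], [8]] has shape [3, 2, 1, 1, 1].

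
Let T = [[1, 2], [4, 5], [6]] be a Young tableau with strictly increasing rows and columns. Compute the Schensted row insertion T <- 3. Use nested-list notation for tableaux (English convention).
[[1, 2, 3], [4, 5], [6]]

3 is larger than every entry of row 1, so it is appended to row 1. The new tableau is [[1, 2, 3], [4, 5], [6]].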